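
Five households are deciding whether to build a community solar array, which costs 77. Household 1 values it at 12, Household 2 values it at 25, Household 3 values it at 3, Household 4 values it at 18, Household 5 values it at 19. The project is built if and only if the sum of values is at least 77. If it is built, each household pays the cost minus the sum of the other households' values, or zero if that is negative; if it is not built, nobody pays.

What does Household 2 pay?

Total value 77 ≥ cost 77, so the project is built.
The other households' values sum to 52.
Cost minus that sum is 77 - 52 = 25.

25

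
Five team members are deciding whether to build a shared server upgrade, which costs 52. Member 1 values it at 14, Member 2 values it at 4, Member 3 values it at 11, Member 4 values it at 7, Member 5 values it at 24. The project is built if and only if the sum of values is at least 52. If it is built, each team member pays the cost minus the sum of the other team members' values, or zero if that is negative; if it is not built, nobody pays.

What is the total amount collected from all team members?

Total value 60 ≥ cost 52, so it is built.
Member 1: others sum to 46; max(0, 52 - 46) = 6.
Member 2: others sum to 56; max(0, 52 - 56) = 0.
Member 3: others sum to 49; max(0, 52 - 49) = 3.
Member 4: others sum to 53; max(0, 52 - 53) = 0.
Member 5: others sum to 36; max(0, 52 - 36) = 16.
Total collected = 6 + 0 + 3 + 0 + 16 = 25.

25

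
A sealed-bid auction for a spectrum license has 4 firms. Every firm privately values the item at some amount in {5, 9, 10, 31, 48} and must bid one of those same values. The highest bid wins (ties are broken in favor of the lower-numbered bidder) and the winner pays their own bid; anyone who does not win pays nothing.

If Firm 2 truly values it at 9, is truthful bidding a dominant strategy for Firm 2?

Check each profile of the others' bids and compare truth against every alternative bid.
Others bid (5, 5, 5): truth gives 0, best alternative gives 0.
Others bid (5, 5, 9): truth gives 0, best alternative gives 0.
Others bid (5, 5, 10): truth gives 0, best alternative gives 0.
Others bid (5, 5, 31): truth gives 0, best alternative gives 0.
Others bid (5, 5, 48): truth gives 0, best alternative gives 0.
Others bid (5, 9, 5): truth gives 0, best alternative gives 0.
(Remaining 119 profiles checked similarly; truth is weakly best in each.)
In every case the truthful bid is at least as good as any alternative, so it is a dominant strategy.

Yes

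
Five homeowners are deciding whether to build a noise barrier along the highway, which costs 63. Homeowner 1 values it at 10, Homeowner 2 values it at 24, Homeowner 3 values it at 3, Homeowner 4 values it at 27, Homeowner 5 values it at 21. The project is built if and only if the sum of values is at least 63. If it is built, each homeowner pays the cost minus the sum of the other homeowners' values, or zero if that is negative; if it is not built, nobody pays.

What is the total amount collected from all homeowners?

7

Total value 85 ≥ cost 63, so it is built.
Homeowner 1: others sum to 75; max(0, 63 - 75) = 0.
Homeowner 2: others sum to 61; max(0, 63 - 61) = 2.
Homeowner 3: others sum to 82; max(0, 63 - 82) = 0.
Homeowner 4: others sum to 58; max(0, 63 - 58) = 5.
Homeowner 5: others sum to 64; max(0, 63 - 64) = 0.
Total collected = 0 + 2 + 0 + 5 + 0 = 7.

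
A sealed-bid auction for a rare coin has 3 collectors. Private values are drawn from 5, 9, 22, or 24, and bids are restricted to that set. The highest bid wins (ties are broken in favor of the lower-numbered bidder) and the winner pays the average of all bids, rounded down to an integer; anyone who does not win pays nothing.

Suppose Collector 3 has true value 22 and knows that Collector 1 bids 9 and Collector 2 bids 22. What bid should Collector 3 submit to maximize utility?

Bid 5: loses, pays 0, utility 0.
Bid 9: loses, pays 0, utility 0.
Bid 22: loses, pays 0, utility 0.
Bid 24: wins, pays 18, utility 22 - 18 = 4.
The best choice is 24 with utility 4.

24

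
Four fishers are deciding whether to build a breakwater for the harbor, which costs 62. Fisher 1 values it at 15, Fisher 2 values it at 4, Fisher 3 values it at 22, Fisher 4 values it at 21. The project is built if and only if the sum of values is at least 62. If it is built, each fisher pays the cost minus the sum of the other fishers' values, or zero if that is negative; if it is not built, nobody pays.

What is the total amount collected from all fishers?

62

Total value 62 ≥ cost 62, so it is built.
Fisher 1: others sum to 47; max(0, 62 - 47) = 15.
Fisher 2: others sum to 58; max(0, 62 - 58) = 4.
Fisher 3: others sum to 40; max(0, 62 - 40) = 22.
Fisher 4: others sum to 41; max(0, 62 - 41) = 21.
Total collected = 15 + 4 + 22 + 21 = 62.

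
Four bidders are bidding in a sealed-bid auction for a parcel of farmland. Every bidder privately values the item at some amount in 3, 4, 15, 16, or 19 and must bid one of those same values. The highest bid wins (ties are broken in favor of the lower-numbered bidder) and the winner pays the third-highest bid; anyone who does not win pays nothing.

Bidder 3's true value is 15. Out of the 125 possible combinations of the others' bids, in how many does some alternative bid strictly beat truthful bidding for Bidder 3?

Others bid (3, 3, 16): truth gives 0; bid 16 gives 12 > 0. Violating.
Others bid (3, 3, 19): truth gives 0; bid 19 gives 12 > 0. Violating.
Others bid (3, 4, 16): truth gives 0; bid 16 gives 11 > 0. Violating.
Others bid (3, 4, 19): truth gives 0; bid 19 gives 11 > 0. Violating.
Others bid (3, 3, 3): truth gives 12; no alternative beats it.
Others bid (3, 3, 4): truth gives 12; no alternative beats it.
(Checking all 125 profiles: 24 have a profitable deviation, 101 do not.)

24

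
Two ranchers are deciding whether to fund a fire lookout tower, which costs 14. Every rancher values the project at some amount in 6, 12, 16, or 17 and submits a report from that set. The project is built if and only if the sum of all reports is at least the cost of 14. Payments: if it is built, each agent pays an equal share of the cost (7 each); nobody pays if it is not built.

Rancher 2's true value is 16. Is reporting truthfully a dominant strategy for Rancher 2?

Check each profile of the others' reports and compare truth against every alternative report.
Others report (6): truth gives 9, best alternative gives 9.
Others report (12): truth gives 9, best alternative gives 9.
Others report (16): truth gives 9, best alternative gives 9.
Others report (17): truth gives 9, best alternative gives 9.
In every case the truthful report is at least as good as any alternative, so it is a dominant strategy.

Yes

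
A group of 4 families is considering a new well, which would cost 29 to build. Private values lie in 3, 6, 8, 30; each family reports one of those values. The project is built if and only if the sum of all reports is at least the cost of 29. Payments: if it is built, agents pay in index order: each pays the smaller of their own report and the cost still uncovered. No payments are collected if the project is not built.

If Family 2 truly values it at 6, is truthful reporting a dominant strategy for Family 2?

Consider the case where Family 1 reports 3, Family 3 reports 3 and Family 4 reports 30.
Truthful report 6: project built, pays 6, utility 6 - 6 = 0.
Report 3 instead: project built, pays 3, utility 6 - 3 = 3.
Since 3 > 0, reporting 3 is strictly better here, so truthful reporting is not dominant.

No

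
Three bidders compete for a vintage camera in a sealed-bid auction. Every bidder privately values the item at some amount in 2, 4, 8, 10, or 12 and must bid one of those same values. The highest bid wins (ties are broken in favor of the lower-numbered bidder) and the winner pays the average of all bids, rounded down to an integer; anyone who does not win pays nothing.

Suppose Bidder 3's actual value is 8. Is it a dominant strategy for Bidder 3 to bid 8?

No

Consider the case where Bidder 1 bids 2 and Bidder 2 bids 2.
Truthful bid 8: wins, pays 4, utility 8 - 4 = 4.
Bid 4 instead: wins, pays 2, utility 8 - 2 = 6.
Since 6 > 4, bidding 4 is strictly better here, so truthful bidding is not dominant.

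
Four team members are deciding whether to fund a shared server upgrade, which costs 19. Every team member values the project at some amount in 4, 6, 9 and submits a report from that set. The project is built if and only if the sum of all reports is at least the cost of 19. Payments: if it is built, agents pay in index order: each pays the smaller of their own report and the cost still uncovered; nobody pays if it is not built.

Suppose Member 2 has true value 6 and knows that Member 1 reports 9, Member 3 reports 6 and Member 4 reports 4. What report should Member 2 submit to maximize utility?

Report 4: project built, pays 4, utility 6 - 4 = 2.
Report 6: project built, pays 6, utility 6 - 6 = 0.
Report 9: project built, pays 9, utility 6 - 9 = -3.
The best choice is 4 with utility 2.

4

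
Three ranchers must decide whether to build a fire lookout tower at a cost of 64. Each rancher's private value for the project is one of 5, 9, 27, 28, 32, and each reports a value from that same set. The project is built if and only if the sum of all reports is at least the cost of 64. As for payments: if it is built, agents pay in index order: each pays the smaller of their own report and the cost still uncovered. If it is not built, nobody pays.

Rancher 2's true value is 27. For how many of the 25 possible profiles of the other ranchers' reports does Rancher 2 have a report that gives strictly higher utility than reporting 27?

8

Others report (27, 28): truth gives 0; report 9 gives 18 > 0. Violating.
Others report (27, 32): truth gives 0; report 5 gives 22 > 0. Violating.
Others report (28, 27): truth gives 0; report 9 gives 18 > 0. Violating.
Others report (28, 28): truth gives 0; report 9 gives 18 > 0. Violating.
Others report (5, 5): truth gives 0; no alternative beats it.
Others report (5, 9): truth gives 0; no alternative beats it.
(Checking all 25 profiles: 8 have a profitable deviation, 17 do not.)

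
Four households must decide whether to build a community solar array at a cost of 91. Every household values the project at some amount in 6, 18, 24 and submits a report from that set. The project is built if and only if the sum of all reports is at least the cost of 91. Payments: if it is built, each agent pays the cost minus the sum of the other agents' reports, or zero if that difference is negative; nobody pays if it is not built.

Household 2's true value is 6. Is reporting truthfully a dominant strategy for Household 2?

Yes

Check each profile of the others' reports and compare truth against every alternative report.
Others report (6, 6, 6): truth gives 0, best alternative gives 0.
Others report (6, 6, 18): truth gives 0, best alternative gives 0.
Others report (6, 6, 24): truth gives 0, best alternative gives 0.
Others report (6, 18, 6): truth gives 0, best alternative gives 0.
Others report (6, 18, 18): truth gives 0, best alternative gives 0.
Others report (6, 18, 24): truth gives 0, best alternative gives 0.
(Remaining 21 profiles checked similarly; truth is weakly best in each.)
In every case the truthful report is at least as good as any alternative, so it is a dominant strategy.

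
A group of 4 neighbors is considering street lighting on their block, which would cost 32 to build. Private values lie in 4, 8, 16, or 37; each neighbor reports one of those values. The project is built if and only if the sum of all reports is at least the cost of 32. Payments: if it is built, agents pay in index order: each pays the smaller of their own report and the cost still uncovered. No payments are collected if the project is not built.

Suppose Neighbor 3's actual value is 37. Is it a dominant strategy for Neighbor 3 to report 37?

No

Consider the case where Neighbor 1 reports 4, Neighbor 2 reports 4 and Neighbor 4 reports 8.
Truthful report 37: project built, pays 24, utility 37 - 24 = 13.
Report 16 instead: project built, pays 16, utility 37 - 16 = 21.
Since 21 > 13, reporting 16 is strictly better here, so truthful reporting is not dominant.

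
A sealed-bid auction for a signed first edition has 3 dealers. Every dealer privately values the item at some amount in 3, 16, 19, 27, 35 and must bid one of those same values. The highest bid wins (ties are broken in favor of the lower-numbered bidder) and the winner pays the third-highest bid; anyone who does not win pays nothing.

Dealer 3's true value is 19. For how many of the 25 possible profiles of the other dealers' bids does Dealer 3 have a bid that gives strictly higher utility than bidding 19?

8

Others bid (3, 19): truth gives 0; bid 27 gives 16 > 0. Violating.
Others bid (3, 27): truth gives 0; bid 35 gives 16 > 0. Violating.
Others bid (16, 19): truth gives 0; bid 27 gives 3 > 0. Violating.
Others bid (16, 27): truth gives 0; bid 35 gives 3 > 0. Violating.
Others bid (3, 3): truth gives 16; no alternative beats it.
Others bid (3, 16): truth gives 16; no alternative beats it.
(Checking all 25 profiles: 8 have a profitable deviation, 17 do not.)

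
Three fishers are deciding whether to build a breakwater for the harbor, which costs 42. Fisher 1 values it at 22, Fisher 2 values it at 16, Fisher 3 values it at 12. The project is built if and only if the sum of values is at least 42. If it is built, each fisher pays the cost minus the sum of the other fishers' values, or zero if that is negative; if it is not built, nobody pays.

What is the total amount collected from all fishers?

26

Total value 50 ≥ cost 42, so it is built.
Fisher 1: others sum to 28; max(0, 42 - 28) = 14.
Fisher 2: others sum to 34; max(0, 42 - 34) = 8.
Fisher 3: others sum to 38; max(0, 42 - 38) = 4.
Total collected = 14 + 8 + 4 = 26.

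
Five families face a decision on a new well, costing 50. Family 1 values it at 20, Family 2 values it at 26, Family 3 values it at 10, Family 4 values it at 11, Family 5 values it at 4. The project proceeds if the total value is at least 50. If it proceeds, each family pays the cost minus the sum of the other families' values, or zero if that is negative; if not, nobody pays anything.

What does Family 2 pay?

5

Total value 71 ≥ cost 50, so the project is built.
The other families' values sum to 45.
Cost minus that sum is 50 - 45 = 5.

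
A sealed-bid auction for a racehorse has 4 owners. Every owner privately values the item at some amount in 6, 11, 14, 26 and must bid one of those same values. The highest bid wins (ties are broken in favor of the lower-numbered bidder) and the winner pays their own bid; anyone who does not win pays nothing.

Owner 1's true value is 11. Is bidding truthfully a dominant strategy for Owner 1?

Consider the case where Owner 2 bids 6, Owner 3 bids 6 and Owner 4 bids 6.
Truthful bid 11: wins, pays 11, utility 11 - 11 = 0.
Bid 6 instead: wins, pays 6, utility 11 - 6 = 5.
Since 5 > 0, bidding 6 is strictly better here, so truthful bidding is not dominant.

No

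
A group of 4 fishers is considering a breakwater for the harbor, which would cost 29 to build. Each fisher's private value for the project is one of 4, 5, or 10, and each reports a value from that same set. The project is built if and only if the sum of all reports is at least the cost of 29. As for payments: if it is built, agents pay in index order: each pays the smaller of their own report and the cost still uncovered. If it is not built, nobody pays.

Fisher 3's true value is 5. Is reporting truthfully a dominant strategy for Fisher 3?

No

Consider the case where Fisher 1 reports 5, Fisher 2 reports 10 and Fisher 4 reports 10.
Truthful report 5: project built, pays 5, utility 5 - 5 = 0.
Report 4 instead: project built, pays 4, utility 5 - 4 = 1.
Since 1 > 0, reporting 4 is strictly better here, so truthful reporting is not dominant.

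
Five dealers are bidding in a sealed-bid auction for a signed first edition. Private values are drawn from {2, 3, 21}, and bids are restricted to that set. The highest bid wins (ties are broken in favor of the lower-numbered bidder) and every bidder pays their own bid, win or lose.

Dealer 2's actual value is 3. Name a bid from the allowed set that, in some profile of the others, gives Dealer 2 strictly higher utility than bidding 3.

2

Suppose Dealer 1 bids 2, Dealer 3 bids 2, Dealer 4 bids 2 and Dealer 5 bids 21.
Bid 3: loses but pays 3, utility -3.
Bid 2: loses but pays 2, utility -2.
So bidding 2 beats truth here (-2 > -3).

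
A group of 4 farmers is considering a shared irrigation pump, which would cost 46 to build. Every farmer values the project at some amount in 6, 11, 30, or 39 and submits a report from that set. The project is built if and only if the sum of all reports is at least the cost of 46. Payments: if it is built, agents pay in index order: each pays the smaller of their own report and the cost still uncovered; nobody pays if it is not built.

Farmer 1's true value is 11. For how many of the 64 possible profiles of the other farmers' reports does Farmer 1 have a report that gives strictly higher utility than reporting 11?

Others report (6, 6, 30): truth gives 0; report 6 gives 5 > 0. Violating.
Others report (6, 6, 39): truth gives 0; report 6 gives 5 > 0. Violating.
Others report (6, 11, 30): truth gives 0; report 6 gives 5 > 0. Violating.
Others report (6, 11, 39): truth gives 0; report 6 gives 5 > 0. Violating.
Others report (6, 6, 6): truth gives 0; no alternative beats it.
Others report (6, 6, 11): truth gives 0; no alternative beats it.
(Checking all 64 profiles: 56 have a profitable deviation, 8 do not.)

56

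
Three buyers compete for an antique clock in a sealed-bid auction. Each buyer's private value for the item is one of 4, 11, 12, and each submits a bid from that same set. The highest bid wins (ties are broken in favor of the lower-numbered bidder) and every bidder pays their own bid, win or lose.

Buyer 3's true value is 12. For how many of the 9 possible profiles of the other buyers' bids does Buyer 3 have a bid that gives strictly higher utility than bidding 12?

Others bid (4, 4): truth gives 0; bid 11 gives 1 > 0. Violating.
Others bid (4, 12): truth gives -12; bid 4 gives -4 > -12. Violating.
Others bid (11, 12): truth gives -12; bid 4 gives -4 > -12. Violating.
Others bid (12, 4): truth gives -12; bid 4 gives -4 > -12. Violating.
Others bid (4, 11): truth gives 0; no alternative beats it.
Others bid (11, 4): truth gives 0; no alternative beats it.
(Checking all 9 profiles: 6 have a profitable deviation, 3 do not.)

6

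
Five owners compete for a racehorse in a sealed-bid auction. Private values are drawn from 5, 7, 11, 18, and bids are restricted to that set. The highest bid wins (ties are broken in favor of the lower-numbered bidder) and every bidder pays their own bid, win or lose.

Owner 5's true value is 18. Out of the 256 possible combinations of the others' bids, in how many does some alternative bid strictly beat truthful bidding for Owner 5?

Others bid (5, 5, 5, 5): truth gives 0; bid 7 gives 11 > 0. Violating.
Others bid (5, 5, 5, 7): truth gives 0; bid 11 gives 7 > 0. Violating.
Others bid (5, 5, 5, 18): truth gives -18; bid 5 gives -5 > -18. Violating.
Others bid (5, 5, 7, 5): truth gives 0; bid 11 gives 7 > 0. Violating.
Others bid (5, 5, 5, 11): truth gives 0; no alternative beats it.
Others bid (5, 5, 7, 11): truth gives 0; no alternative beats it.
(Checking all 256 profiles: 191 have a profitable deviation, 65 do not.)

191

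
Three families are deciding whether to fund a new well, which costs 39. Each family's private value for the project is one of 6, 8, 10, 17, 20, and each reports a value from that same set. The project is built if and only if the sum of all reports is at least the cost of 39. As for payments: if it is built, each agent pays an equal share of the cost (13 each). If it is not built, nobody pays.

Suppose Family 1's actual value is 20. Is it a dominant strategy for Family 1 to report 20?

Check each profile of the others' reports and compare truth against every alternative report.
Others report (10, 10): truth gives 7, best alternative gives 0.
Others report (6, 17): truth gives 7, best alternative gives 7.
Others report (6, 20): truth gives 7, best alternative gives 7.
Others report (8, 17): truth gives 7, best alternative gives 7.
Others report (8, 20): truth gives 7, best alternative gives 7.
Others report (10, 17): truth gives 7, best alternative gives 7.
(Remaining 19 profiles checked similarly; truth is weakly best in each.)
In every case the truthful report is at least as good as any alternative, so it is a dominant strategy.

Yes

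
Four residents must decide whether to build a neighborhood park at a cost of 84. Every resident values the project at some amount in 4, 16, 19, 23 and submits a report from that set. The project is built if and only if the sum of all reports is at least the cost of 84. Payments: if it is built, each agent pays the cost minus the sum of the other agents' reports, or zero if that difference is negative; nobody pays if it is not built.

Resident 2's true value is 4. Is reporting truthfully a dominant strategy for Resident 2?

Yes

Check each profile of the others' reports and compare truth against every alternative report.
Others report (23, 23, 23): truth gives 0, best alternative gives -11.
Others report (4, 4, 4): truth gives 0, best alternative gives 0.
Others report (4, 4, 16): truth gives 0, best alternative gives 0.
Others report (4, 4, 19): truth gives 0, best alternative gives 0.
Others report (4, 4, 23): truth gives 0, best alternative gives 0.
Others report (4, 16, 4): truth gives 0, best alternative gives 0.
(Remaining 58 profiles checked similarly; truth is weakly best in each.)
In every case the truthful report is at least as good as any alternative, so it is a dominant strategy.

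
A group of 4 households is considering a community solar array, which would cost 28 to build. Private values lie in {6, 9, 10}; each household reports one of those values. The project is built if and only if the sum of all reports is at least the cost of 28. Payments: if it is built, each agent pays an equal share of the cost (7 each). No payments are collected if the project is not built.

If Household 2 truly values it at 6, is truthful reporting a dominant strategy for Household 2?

Yes

Check each profile of the others' reports and compare truth against every alternative report.
Others report (6, 6, 9): truth gives 0, best alternative gives -1.
Others report (6, 9, 6): truth gives 0, best alternative gives -1.
Others report (9, 6, 6): truth gives 0, best alternative gives -1.
Others report (6, 6, 10): truth gives -1, best alternative gives -1.
Others report (6, 9, 9): truth gives -1, best alternative gives -1.
Others report (6, 9, 10): truth gives -1, best alternative gives -1.
(Remaining 21 profiles checked similarly; truth is weakly best in each.)
In every case the truthful report is at least as good as any alternative, so it is a dominant strategy.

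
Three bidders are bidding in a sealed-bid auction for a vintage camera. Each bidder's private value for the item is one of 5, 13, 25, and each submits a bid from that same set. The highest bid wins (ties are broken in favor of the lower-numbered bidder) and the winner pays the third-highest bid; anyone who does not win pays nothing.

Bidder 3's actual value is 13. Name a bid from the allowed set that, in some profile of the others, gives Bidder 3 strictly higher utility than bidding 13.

Suppose Bidder 1 bids 5 and Bidder 2 bids 13.
Bid 13: loses, pays 0, utility 0.
Bid 25: wins, pays 5, utility 13 - 5 = 8.
So bidding 25 beats truth here (8 > 0).

25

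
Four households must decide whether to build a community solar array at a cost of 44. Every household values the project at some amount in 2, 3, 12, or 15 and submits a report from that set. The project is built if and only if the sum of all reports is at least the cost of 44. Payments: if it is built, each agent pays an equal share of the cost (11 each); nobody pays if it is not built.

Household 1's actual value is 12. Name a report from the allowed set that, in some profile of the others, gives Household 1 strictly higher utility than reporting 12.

15

Suppose Household 2 reports 2, Household 3 reports 12 and Household 4 reports 15.
Report 12: project not built, utility 0.
Report 15: project built, pays 11, utility 12 - 11 = 1.
So reporting 15 beats truth here (1 > 0).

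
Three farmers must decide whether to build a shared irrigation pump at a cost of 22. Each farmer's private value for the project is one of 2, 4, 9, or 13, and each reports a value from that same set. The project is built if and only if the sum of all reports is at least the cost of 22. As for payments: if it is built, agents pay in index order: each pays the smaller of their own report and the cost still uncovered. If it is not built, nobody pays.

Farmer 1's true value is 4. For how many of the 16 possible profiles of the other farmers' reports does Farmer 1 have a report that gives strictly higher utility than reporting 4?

Others report (9, 13): truth gives 0; report 2 gives 2 > 0. Violating.
Others report (13, 9): truth gives 0; report 2 gives 2 > 0. Violating.
Others report (13, 13): truth gives 0; report 2 gives 2 > 0. Violating.
Others report (2, 2): truth gives 0; no alternative beats it.
Others report (2, 4): truth gives 0; no alternative beats it.
(Checking all 16 profiles: 3 have a profitable deviation, 13 do not.)

3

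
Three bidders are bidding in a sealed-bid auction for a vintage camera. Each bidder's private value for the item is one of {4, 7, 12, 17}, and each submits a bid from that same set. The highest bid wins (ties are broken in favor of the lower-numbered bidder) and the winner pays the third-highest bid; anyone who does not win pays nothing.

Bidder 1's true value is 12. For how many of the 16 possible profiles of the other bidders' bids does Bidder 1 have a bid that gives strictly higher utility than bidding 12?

4

Others bid (4, 17): truth gives 0; bid 17 gives 8 > 0. Violating.
Others bid (7, 17): truth gives 0; bid 17 gives 5 > 0. Violating.
Others bid (17, 4): truth gives 0; bid 17 gives 8 > 0. Violating.
Others bid (17, 7): truth gives 0; bid 17 gives 5 > 0. Violating.
Others bid (4, 4): truth gives 8; no alternative beats it.
Others bid (4, 7): truth gives 8; no alternative beats it.
(Checking all 16 profiles: 4 have a profitable deviation, 12 do not.)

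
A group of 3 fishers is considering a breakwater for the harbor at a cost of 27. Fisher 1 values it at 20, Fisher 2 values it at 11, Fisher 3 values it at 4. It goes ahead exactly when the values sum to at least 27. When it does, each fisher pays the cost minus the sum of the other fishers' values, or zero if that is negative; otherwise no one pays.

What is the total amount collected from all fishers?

15

Total value 35 ≥ cost 27, so it is built.
Fisher 1: others sum to 15; max(0, 27 - 15) = 12.
Fisher 2: others sum to 24; max(0, 27 - 24) = 3.
Fisher 3: others sum to 31; max(0, 27 - 31) = 0.
Total collected = 12 + 3 + 0 = 15.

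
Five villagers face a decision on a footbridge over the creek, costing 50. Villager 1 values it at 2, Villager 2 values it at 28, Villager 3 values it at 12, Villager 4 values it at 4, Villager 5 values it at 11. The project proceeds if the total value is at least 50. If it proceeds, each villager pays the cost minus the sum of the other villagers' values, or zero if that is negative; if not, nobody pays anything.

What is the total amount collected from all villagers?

Total value 57 ≥ cost 50, so it is built.
Villager 1: others sum to 55; max(0, 50 - 55) = 0.
Villager 2: others sum to 29; max(0, 50 - 29) = 21.
Villager 3: others sum to 45; max(0, 50 - 45) = 5.
Villager 4: others sum to 53; max(0, 50 - 53) = 0.
Villager 5: others sum to 46; max(0, 50 - 46) = 4.
Total collected = 0 + 21 + 5 + 0 + 4 = 30.

30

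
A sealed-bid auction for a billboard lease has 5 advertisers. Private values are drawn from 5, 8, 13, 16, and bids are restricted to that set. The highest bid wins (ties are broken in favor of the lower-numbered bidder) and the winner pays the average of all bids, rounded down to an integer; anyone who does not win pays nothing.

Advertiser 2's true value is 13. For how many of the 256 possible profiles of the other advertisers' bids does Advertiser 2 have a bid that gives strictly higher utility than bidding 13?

115

Others bid (5, 5, 5, 5): truth gives 7; bid 8 gives 8 > 7. Violating.
Others bid (5, 5, 5, 8): truth gives 6; bid 8 gives 7 > 6. Violating.
Others bid (5, 5, 5, 16): truth gives 0; bid 16 gives 4 > 0. Violating.
Others bid (5, 5, 8, 5): truth gives 6; bid 8 gives 7 > 6. Violating.
Others bid (5, 5, 5, 13): truth gives 5; no alternative beats it.
Others bid (5, 5, 8, 13): truth gives 5; no alternative beats it.
(Checking all 256 profiles: 115 have a profitable deviation, 141 do not.)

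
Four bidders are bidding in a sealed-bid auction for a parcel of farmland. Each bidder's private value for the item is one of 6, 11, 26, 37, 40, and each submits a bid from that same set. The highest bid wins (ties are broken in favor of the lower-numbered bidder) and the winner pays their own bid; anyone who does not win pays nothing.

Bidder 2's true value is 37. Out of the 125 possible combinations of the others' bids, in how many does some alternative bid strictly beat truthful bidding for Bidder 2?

Others bid (6, 6, 6): truth gives 0; bid 11 gives 26 > 0. Violating.
Others bid (6, 6, 11): truth gives 0; bid 11 gives 26 > 0. Violating.
Others bid (6, 6, 26): truth gives 0; bid 26 gives 11 > 0. Violating.
Others bid (6, 11, 6): truth gives 0; bid 11 gives 26 > 0. Violating.
Others bid (6, 6, 37): truth gives 0; no alternative beats it.
Others bid (6, 6, 40): truth gives 0; no alternative beats it.
(Checking all 125 profiles: 18 have a profitable deviation, 107 do not.)

18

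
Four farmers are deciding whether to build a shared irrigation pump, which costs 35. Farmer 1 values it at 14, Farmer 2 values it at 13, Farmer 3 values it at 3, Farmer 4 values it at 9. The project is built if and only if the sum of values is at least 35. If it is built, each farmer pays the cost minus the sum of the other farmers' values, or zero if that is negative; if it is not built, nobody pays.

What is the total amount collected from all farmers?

24

Total value 39 ≥ cost 35, so it is built.
Farmer 1: others sum to 25; max(0, 35 - 25) = 10.
Farmer 2: others sum to 26; max(0, 35 - 26) = 9.
Farmer 3: others sum to 36; max(0, 35 - 36) = 0.
Farmer 4: others sum to 30; max(0, 35 - 30) = 5.
Total collected = 10 + 9 + 0 + 5 = 24.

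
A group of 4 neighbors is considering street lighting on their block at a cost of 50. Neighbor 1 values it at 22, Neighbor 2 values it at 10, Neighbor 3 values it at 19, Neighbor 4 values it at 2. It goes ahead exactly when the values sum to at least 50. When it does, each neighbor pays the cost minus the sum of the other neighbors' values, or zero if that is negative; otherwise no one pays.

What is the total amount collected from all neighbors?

Total value 53 ≥ cost 50, so it is built.
Neighbor 1: others sum to 31; max(0, 50 - 31) = 19.
Neighbor 2: others sum to 43; max(0, 50 - 43) = 7.
Neighbor 3: others sum to 34; max(0, 50 - 34) = 16.
Neighbor 4: others sum to 51; max(0, 50 - 51) = 0.
Total collected = 19 + 7 + 16 + 0 = 42.

42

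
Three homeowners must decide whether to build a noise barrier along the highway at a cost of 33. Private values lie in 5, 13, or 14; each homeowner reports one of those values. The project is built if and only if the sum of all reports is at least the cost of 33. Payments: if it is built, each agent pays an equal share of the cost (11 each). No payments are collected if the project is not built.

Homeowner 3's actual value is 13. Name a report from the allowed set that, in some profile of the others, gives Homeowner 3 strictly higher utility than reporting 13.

14

Suppose Homeowner 1 reports 5 and Homeowner 2 reports 14.
Report 13: project not built, utility 0.
Report 14: project built, pays 11, utility 13 - 11 = 2.
So reporting 14 beats truth here (2 > 0).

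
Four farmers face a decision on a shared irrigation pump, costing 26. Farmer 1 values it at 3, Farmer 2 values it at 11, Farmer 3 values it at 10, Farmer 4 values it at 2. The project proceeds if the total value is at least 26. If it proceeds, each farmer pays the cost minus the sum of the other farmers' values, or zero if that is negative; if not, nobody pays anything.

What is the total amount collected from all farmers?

Total value 26 ≥ cost 26, so it is built.
Farmer 1: others sum to 23; max(0, 26 - 23) = 3.
Farmer 2: others sum to 15; max(0, 26 - 15) = 11.
Farmer 3: others sum to 16; max(0, 26 - 16) = 10.
Farmer 4: others sum to 24; max(0, 26 - 24) = 2.
Total collected = 3 + 11 + 10 + 2 = 26.

26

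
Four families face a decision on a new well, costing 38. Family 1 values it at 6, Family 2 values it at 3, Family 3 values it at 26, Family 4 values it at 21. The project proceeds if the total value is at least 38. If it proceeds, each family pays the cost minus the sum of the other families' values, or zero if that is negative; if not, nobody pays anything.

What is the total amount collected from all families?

11

Total value 56 ≥ cost 38, so it is built.
Family 1: others sum to 50; max(0, 38 - 50) = 0.
Family 2: others sum to 53; max(0, 38 - 53) = 0.
Family 3: others sum to 30; max(0, 38 - 30) = 8.
Family 4: others sum to 35; max(0, 38 - 35) = 3.
Total collected = 0 + 0 + 8 + 3 = 11.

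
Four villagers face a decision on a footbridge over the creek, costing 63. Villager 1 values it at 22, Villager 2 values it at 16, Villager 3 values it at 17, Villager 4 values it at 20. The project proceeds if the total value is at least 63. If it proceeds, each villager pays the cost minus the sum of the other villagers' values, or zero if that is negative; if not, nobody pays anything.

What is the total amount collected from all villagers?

27

Total value 75 ≥ cost 63, so it is built.
Villager 1: others sum to 53; max(0, 63 - 53) = 10.
Villager 2: others sum to 59; max(0, 63 - 59) = 4.
Villager 3: others sum to 58; max(0, 63 - 58) = 5.
Villager 4: others sum to 55; max(0, 63 - 55) = 8.
Total collected = 10 + 4 + 5 + 8 = 27.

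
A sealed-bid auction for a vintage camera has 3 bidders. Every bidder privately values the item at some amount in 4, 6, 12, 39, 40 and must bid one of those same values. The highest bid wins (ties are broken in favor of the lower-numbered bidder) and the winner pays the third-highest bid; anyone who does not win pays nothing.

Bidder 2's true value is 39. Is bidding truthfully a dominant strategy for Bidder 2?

No

Consider the case where Bidder 1 bids 4 and Bidder 3 bids 40.
Truthful bid 39: loses, pays 0, utility 0.
Bid 40 instead: wins, pays 4, utility 39 - 4 = 35.
Since 35 > 0, bidding 40 is strictly better here, so truthful bidding is not dominant.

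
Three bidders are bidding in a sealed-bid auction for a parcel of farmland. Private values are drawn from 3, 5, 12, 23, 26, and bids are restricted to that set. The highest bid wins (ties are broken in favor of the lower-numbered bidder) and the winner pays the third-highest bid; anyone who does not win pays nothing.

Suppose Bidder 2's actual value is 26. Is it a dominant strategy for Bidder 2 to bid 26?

Check each profile of the others' bids and compare truth against every alternative bid.
Others bid (3, 26): truth gives 23, best alternative gives 0.
Others bid (23, 3): truth gives 23, best alternative gives 0.
Others bid (5, 26): truth gives 21, best alternative gives 0.
Others bid (23, 5): truth gives 21, best alternative gives 0.
Others bid (12, 26): truth gives 14, best alternative gives 0.
Others bid (23, 12): truth gives 14, best alternative gives 0.
(Remaining 19 profiles checked similarly; truth is weakly best in each.)
In every case the truthful bid is at least as good as any alternative, so it is a dominant strategy.

Yes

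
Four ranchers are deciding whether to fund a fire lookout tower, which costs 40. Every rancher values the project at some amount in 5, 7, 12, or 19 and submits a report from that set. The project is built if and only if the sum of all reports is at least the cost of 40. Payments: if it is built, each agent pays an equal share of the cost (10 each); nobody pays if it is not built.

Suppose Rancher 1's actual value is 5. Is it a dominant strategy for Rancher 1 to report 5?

Check each profile of the others' reports and compare truth against every alternative report.
Others report (7, 7, 19): truth gives 0, best alternative gives -5.
Others report (7, 19, 7): truth gives 0, best alternative gives -5.
Others report (19, 7, 7): truth gives 0, best alternative gives -5.
Others report (5, 12, 19): truth gives -5, best alternative gives -5.
Others report (5, 19, 12): truth gives -5, best alternative gives -5.
Others report (5, 19, 19): truth gives -5, best alternative gives -5.
(Remaining 58 profiles checked similarly; truth is weakly best in each.)
In every case the truthful report is at least as good as any alternative, so it is a dominant strategy.

Yes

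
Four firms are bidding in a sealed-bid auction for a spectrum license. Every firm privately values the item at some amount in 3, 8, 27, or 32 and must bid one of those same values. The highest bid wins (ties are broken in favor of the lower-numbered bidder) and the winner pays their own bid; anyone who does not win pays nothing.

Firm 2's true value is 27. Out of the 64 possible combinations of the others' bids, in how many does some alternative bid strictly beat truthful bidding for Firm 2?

Others bid (3, 3, 3): truth gives 0; bid 8 gives 19 > 0. Violating.
Others bid (3, 3, 8): truth gives 0; bid 8 gives 19 > 0. Violating.
Others bid (3, 8, 3): truth gives 0; bid 8 gives 19 > 0. Violating.
Others bid (3, 8, 8): truth gives 0; bid 8 gives 19 > 0. Violating.
Others bid (3, 3, 27): truth gives 0; no alternative beats it.
Others bid (3, 3, 32): truth gives 0; no alternative beats it.
(Checking all 64 profiles: 4 have a profitable deviation, 60 do not.)

4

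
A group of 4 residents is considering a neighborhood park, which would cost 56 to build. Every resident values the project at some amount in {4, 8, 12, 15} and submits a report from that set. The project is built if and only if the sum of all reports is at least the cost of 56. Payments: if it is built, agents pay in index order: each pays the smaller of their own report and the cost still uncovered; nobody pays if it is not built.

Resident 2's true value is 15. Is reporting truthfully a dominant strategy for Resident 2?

No

Consider the case where Resident 1 reports 15, Resident 3 reports 15 and Resident 4 reports 15.
Truthful report 15: project built, pays 15, utility 15 - 15 = 0.
Report 12 instead: project built, pays 12, utility 15 - 12 = 3.
Since 3 > 0, reporting 12 is strictly better here, so truthful reporting is not dominant.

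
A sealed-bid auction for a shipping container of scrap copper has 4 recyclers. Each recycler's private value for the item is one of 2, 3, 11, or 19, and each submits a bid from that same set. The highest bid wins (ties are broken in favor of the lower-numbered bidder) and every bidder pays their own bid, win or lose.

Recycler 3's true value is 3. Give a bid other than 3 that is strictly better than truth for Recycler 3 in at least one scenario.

Suppose Recycler 1 bids 2, Recycler 2 bids 2 and Recycler 4 bids 11.
Bid 3: loses but pays 3, utility -3.
Bid 2: loses but pays 2, utility -2.
So bidding 2 beats truth here (-2 > -3).

2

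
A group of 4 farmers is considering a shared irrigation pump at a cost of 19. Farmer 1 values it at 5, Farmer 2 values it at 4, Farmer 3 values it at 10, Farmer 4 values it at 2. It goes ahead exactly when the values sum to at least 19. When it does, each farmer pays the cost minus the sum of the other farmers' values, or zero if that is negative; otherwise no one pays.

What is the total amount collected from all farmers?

13

Total value 21 ≥ cost 19, so it is built.
Farmer 1: others sum to 16; max(0, 19 - 16) = 3.
Farmer 2: others sum to 17; max(0, 19 - 17) = 2.
Farmer 3: others sum to 11; max(0, 19 - 11) = 8.
Farmer 4: others sum to 19; max(0, 19 - 19) = 0.
Total collected = 3 + 2 + 8 + 0 = 13.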